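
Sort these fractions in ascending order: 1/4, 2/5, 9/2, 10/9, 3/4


Convert to decimal for comparison:
  1/4 = 0.25
  2/5 = 0.4
  9/2 = 4.5
  10/9 = 1.1111
  3/4 = 0.75
Decimals in increasing order: 0.25 < 0.4 < 0.75 < 1.1111 < 4.5
Writing each back as its fraction gives the sorted order.
Final answer: 1/4, 2/5, 3/4, 10/9, 9/2


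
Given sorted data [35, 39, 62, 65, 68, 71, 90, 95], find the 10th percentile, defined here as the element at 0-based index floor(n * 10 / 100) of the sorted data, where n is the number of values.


The dataset has n = 8 elements.
Index = floor(8 * 10 / 100) = floor(80 / 100) = floor(0.8) = 0
Counting from index 0 in the sorted data, the element at index 0 is 35.
Final answer: 35


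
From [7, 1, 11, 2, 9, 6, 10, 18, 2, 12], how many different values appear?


List all unique values:
Distinct values: [1, 2, 6, 7, 9, 10, 11, 12, 18]
Count = 9
Final answer: 9


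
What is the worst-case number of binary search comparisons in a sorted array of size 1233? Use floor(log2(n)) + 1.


Binary search halves the search space each step.
Maximum comparisons = floor(log2(1233)) + 1
log2(1233) = 10.268
floor(log2(1233)) = 10, so 10 + 1 = 11
Final answer: 11


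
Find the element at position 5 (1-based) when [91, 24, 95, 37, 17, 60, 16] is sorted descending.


Sort descending: [95, 91, 60, 37, 24, 17, 16]
The 5th element (1-indexed) is at index 4.
Value = 24
Final answer: 24


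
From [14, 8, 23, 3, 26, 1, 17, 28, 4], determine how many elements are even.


Check each element:
  14 is even
  8 is even
  23 is odd
  3 is odd
  26 is even
  1 is odd
  17 is odd
  28 is even
  4 is even
Evens: [14, 8, 26, 28, 4]
Count of evens = 5
Final answer: 5


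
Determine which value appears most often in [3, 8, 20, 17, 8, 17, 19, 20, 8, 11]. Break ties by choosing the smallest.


Count the frequency of each value:
  3 appears 1 time(s)
  8 appears 3 time(s)
  11 appears 1 time(s)
  17 appears 2 time(s)
  19 appears 1 time(s)
  20 appears 2 time(s)
Maximum frequency is 3.
Only 8 reaches that frequency, so it is the mode.
Final answer: 8


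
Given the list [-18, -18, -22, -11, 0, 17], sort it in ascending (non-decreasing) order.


Original list: [-18, -18, -22, -11, 0, 17]
Repeatedly take the smallest remaining element:
  Remaining [-18, -18, -22, -11, 0, 17] -> smallest is -22
  Remaining [-18, -18, -11, 0, 17] -> smallest is -18
  Remaining [-18, -11, 0, 17] -> smallest is -18
  Remaining [-11, 0, 17] -> smallest is -11
  Remaining [0, 17] -> smallest is 0
  Remaining [17] -> smallest is 17
Collecting the picks in order gives the sorted list.
Final answer: [-22, -18, -18, -11, 0, 17]


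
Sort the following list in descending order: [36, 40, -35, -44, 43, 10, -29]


Original list: [36, 40, -35, -44, 43, 10, -29]
Repeatedly take the largest remaining element:
  Remaining [36, 40, -35, -44, 43, 10, -29] -> largest is 43
  Remaining [36, 40, -35, -44, 10, -29] -> largest is 40
  Remaining [36, -35, -44, 10, -29] -> largest is 36
  Remaining [-35, -44, 10, -29] -> largest is 10
  Remaining [-35, -44, -29] -> largest is -29
  Remaining [-35, -44] -> largest is -35
  Remaining [-44] -> largest is -44
Collecting the picks in order gives the descending list.
Final answer: [43, 40, 36, 10, -29, -35, -44]


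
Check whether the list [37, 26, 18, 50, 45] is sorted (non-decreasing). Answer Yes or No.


Check consecutive pairs:
  37 <= 26? False
  26 <= 18? False
  18 <= 50? True
  50 <= 45? False
3 consecutive pair(s) are out of order, so the list is not sorted.
Final answer: No


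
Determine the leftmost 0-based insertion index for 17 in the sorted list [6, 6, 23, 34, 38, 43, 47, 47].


List is sorted: [6, 6, 23, 34, 38, 43, 47, 47]
We need the leftmost position where 17 can be inserted, i.e. the first index whose element is >= 17 (or the end of the list if none is).
Binary search with low=0, high=8 (0-based indices):
  low=0, high=8, mid=4: a[4]=38 >= 17, so high = 4
  low=0, high=4, mid=2: a[2]=23 >= 17, so high = 2
  low=0, high=2, mid=1: a[1]=6 < 17, so low = 2
Now low = high = 2, so the insertion index is 2.
Final answer: 2


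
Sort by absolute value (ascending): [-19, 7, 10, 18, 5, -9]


Compute absolute values:
  |-19| = 19
  |7| = 7
  |10| = 10
  |18| = 18
  |5| = 5
  |-9| = 9
Absolute values in increasing order: 5 < 7 < 9 < 10 < 18 < 19
Listing the original numbers in that order gives the answer.
Final answer: [5, 7, -9, 10, 18, -19]


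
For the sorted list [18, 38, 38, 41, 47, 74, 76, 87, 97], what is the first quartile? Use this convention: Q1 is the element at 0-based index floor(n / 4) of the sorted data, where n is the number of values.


The list has n = 9 elements.
Q1 index = floor(9 / 4) = floor(2.25) = 2
Counting from index 0 in the sorted data, the element at index 2 is 38.
Final answer: 38


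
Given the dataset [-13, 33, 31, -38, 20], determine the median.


First, sort the list: [-38, -13, 20, 31, 33]
The list has 5 elements (odd count).
The middle index is 2 (0-based), and the element there is 20.
Final answer: 20


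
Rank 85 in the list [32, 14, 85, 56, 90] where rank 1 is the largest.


Sort descending: [90, 85, 56, 32, 14]
Find 85 in the sorted list.
85 is at position 2.
Final answer: 2


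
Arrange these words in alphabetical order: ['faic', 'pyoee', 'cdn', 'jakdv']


Compare strings character by character (the first differing letter decides):
  'cdn' < 'faic' since 'c' < 'f' at position 1
  'faic' < 'jakdv' since 'f' < 'j' at position 1
  'jakdv' < 'pyoee' since 'j' < 'p' at position 1
Chaining these comparisons gives the alphabetical order.
Final answer: ['cdn', 'faic', 'jakdv', 'pyoee']


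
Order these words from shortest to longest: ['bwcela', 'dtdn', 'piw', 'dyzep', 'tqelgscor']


Compute lengths:
  'bwcela' has length 6
  'dtdn' has length 4
  'piw' has length 3
  'dyzep' has length 5
  'tqelgscor' has length 9
Lengths in increasing order: 3 < 4 < 5 < 6 < 9
Listing the words in that order gives the answer.
Final answer: ['piw', 'dtdn', 'dyzep', 'bwcela', 'tqelgscor']


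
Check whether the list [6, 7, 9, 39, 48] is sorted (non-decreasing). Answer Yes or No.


Check consecutive pairs:
  6 <= 7? True
  7 <= 9? True
  9 <= 39? True
  39 <= 48? True
Every consecutive pair is in order, so the list is non-decreasing.
Final answer: Yes


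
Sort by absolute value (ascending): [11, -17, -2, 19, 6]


Compute absolute values:
  |11| = 11
  |-17| = 17
  |-2| = 2
  |19| = 19
  |6| = 6
Absolute values in increasing order: 2 < 6 < 11 < 17 < 19
Listing the original numbers in that order gives the answer.
Final answer: [-2, 6, 11, -17, 19]


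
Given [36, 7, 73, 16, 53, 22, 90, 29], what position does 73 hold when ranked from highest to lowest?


Sort descending: [90, 73, 53, 36, 29, 22, 16, 7]
Find 73 in the sorted list.
73 is at position 2.
Final answer: 2


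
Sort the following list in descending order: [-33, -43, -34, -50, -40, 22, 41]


Original list: [-33, -43, -34, -50, -40, 22, 41]
Repeatedly take the largest remaining element:
  Remaining [-33, -43, -34, -50, -40, 22, 41] -> largest is 41
  Remaining [-33, -43, -34, -50, -40, 22] -> largest is 22
  Remaining [-33, -43, -34, -50, -40] -> largest is -33
  Remaining [-43, -34, -50, -40] -> largest is -34
  Remaining [-43, -50, -40] -> largest is -40
  Remaining [-43, -50] -> largest is -43
  Remaining [-50] -> largest is -50
Collecting the picks in order gives the descending list.
Final answer: [41, 22, -33, -34, -40, -43, -50]


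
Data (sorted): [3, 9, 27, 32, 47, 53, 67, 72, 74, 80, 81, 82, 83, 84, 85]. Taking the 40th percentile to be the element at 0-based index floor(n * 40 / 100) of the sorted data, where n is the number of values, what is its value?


The dataset has n = 15 elements.
Index = floor(15 * 40 / 100) = floor(600 / 100) = floor(6) = 6
Counting from index 0 in the sorted data, the element at index 6 is 67.
Final answer: 67


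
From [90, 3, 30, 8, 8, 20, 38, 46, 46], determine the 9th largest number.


Sort descending: [90, 46, 46, 38, 30, 20, 8, 8, 3]
The 9th element (1-indexed) is at index 8.
Value = 3
Final answer: 3


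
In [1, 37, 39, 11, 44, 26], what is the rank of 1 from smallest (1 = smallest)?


Sort ascending: [1, 11, 26, 37, 39, 44]
Find 1 in the sorted list.
1 is at position 1 (1-indexed).
Final answer: 1


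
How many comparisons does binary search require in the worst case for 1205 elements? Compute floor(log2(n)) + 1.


Binary search halves the search space each step.
Maximum comparisons = floor(log2(1205)) + 1
log2(1205) = 10.2348
floor(log2(1205)) = 10, so 10 + 1 = 11
Final answer: 11


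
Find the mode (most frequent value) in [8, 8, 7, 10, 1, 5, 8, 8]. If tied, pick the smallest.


Count the frequency of each value:
  1 appears 1 time(s)
  5 appears 1 time(s)
  7 appears 1 time(s)
  8 appears 4 time(s)
  10 appears 1 time(s)
Maximum frequency is 4.
Only 8 reaches that frequency, so it is the mode.
Final answer: 8


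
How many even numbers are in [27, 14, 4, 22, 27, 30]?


Check each element:
  27 is odd
  14 is even
  4 is even
  22 is even
  27 is odd
  30 is even
Evens: [14, 4, 22, 30]
Count of evens = 4
Final answer: 4


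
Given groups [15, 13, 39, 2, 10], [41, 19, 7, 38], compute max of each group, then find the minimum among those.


Find max of each group:
  Group 1: [15, 13, 39, 2, 10] -> max = 39
  Group 2: [41, 19, 7, 38] -> max = 41
Maxes: [39, 41]
Minimum of maxes = 39
Final answer: 39


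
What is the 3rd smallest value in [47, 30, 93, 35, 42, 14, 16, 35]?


Sort ascending: [14, 16, 30, 35, 35, 42, 47, 93]
The 3rd element (1-indexed) is at index 2.
Value = 30
Final answer: 30


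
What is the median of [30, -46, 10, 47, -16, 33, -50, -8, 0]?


First, sort the list: [-50, -46, -16, -8, 0, 10, 30, 33, 47]
The list has 9 elements (odd count).
The middle index is 4 (0-based), and the element there is 0.
Final answer: 0


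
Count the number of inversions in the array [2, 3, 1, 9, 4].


For each element, count the later elements that are smaller than it:
  2 (index 0): smaller elements after it = [1] -> 1
  3 (index 1): smaller elements after it = [1] -> 1
  1 (index 2): smaller elements after it = [] -> 0
  9 (index 3): smaller elements after it = [4] -> 1
Total inversions = 1 + 1 + 0 + 1 = 3
Final answer: 3


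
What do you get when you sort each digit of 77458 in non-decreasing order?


The number 77458 has digits: 7, 7, 4, 5, 8
Sorted: 4, 5, 7, 7, 8
Joining the sorted digits gives the result.
Final answer: 45778


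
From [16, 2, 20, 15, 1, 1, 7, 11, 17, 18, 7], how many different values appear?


List all unique values:
Distinct values: [1, 2, 7, 11, 15, 16, 17, 18, 20]
Count = 9
Final answer: 9


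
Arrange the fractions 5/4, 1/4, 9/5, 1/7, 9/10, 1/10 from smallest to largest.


Convert to decimal for comparison:
  5/4 = 1.25
  1/4 = 0.25
  9/5 = 1.8
  1/7 = 0.1429
  9/10 = 0.9
  1/10 = 0.1
Decimals in increasing order: 0.1 < 0.1429 < 0.25 < 0.9 < 1.25 < 1.8
Writing each back as its fraction gives the sorted order.
Final answer: 1/10, 1/7, 1/4, 9/10, 5/4, 9/5


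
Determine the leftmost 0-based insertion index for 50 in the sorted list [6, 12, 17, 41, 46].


List is sorted: [6, 12, 17, 41, 46]
We need the leftmost position where 50 can be inserted, i.e. the first index whose element is >= 50 (or the end of the list if none is).
Binary search with low=0, high=5 (0-based indices):
  low=0, high=5, mid=2: a[2]=17 < 50, so low = 3
  low=3, high=5, mid=4: a[4]=46 < 50, so low = 5
Now low = high = 5, so the insertion index is 5.
Final answer: 5


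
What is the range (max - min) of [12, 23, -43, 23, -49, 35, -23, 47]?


Maximum value: 47
Minimum value: -49
Range = 47 - (-49) = 96
Final answer: 96


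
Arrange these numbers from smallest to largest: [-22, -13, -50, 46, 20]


Original list: [-22, -13, -50, 46, 20]
Repeatedly take the smallest remaining element:
  Remaining [-22, -13, -50, 46, 20] -> smallest is -50
  Remaining [-22, -13, 46, 20] -> smallest is -22
  Remaining [-13, 46, 20] -> smallest is -13
  Remaining [46, 20] -> smallest is 20
  Remaining [46] -> smallest is 46
Collecting the picks in order gives the sorted list.
Final answer: [-50, -22, -13, 20, 46]


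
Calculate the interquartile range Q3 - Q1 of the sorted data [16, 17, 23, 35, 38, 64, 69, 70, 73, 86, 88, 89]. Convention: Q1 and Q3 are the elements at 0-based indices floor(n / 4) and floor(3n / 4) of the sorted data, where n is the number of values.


The data has n = 12 elements.
Q1 index = floor(12 / 4) = floor(3) = 3; Q3 index = floor(3 * 12 / 4) = floor(9) = 9
Q1 = element at index 3 = 35
Q3 = element at index 9 = 86
IQR = 86 - 35 = 51
Final answer: 51


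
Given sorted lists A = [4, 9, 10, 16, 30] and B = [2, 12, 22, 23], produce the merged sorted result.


List A: [4, 9, 10, 16, 30]
List B: [2, 12, 22, 23]
Repeatedly compare the front elements and take the smaller:
  4 vs 2 -> take 2
  4 vs 12 -> take 4
  9 vs 12 -> take 9
  10 vs 12 -> take 10
  16 vs 12 -> take 12
  16 vs 22 -> take 16
  30 vs 22 -> take 22
  30 vs 23 -> take 23
  B is exhausted; append the rest of A: [30]
Final answer: [2, 4, 9, 10, 12, 16, 22, 23, 30]


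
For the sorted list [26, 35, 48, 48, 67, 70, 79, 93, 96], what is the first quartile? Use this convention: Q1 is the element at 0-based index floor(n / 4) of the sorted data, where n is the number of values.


The list has n = 9 elements.
Q1 index = floor(9 / 4) = floor(2.25) = 2
Counting from index 0 in the sorted data, the element at index 2 is 48.
Final answer: 48


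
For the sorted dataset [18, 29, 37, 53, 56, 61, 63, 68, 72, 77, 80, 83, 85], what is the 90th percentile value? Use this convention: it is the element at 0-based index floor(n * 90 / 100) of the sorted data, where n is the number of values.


The dataset has n = 13 elements.
Index = floor(13 * 90 / 100) = floor(1170 / 100) = floor(11.7) = 11
Counting from index 0 in the sorted data, the element at index 11 is 83.
Final answer: 83


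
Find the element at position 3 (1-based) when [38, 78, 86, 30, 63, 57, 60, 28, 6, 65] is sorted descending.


Sort descending: [86, 78, 65, 63, 60, 57, 38, 30, 28, 6]
The 3rd element (1-indexed) is at index 2.
Value = 65
Final answer: 65


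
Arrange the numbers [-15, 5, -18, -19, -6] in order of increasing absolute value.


Compute absolute values:
  |-15| = 15
  |5| = 5
  |-18| = 18
  |-19| = 19
  |-6| = 6
Absolute values in increasing order: 5 < 6 < 15 < 18 < 19
Listing the original numbers in that order gives the answer.
Final answer: [5, -6, -15, -18, -19]


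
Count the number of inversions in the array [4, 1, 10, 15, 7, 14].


For each element, count the later elements that are smaller than it:
  4 (index 0): smaller elements after it = [1] -> 1
  1 (index 1): smaller elements after it = [] -> 0
  10 (index 2): smaller elements after it = [7] -> 1
  15 (index 3): smaller elements after it = [7, 14] -> 2
  7 (index 4): smaller elements after it = [] -> 0
Total inversions = 1 + 0 + 1 + 2 + 0 = 4
Final answer: 4


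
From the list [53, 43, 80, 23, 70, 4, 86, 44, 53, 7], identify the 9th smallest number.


Sort ascending: [4, 7, 23, 43, 44, 53, 53, 70, 80, 86]
The 9th element (1-indexed) is at index 8.
Value = 80
Final answer: 80


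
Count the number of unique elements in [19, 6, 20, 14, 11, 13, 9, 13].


List all unique values:
Distinct values: [6, 9, 11, 13, 14, 19, 20]
Count = 7
Final answer: 7


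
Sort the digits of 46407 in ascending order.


The number 46407 has digits: 4, 6, 4, 0, 7
Sorted: 0, 4, 4, 6, 7
Joining the sorted digits gives the result.
Final answer: 04467


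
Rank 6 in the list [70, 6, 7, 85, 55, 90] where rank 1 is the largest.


Sort descending: [90, 85, 70, 55, 7, 6]
Find 6 in the sorted list.
6 is at position 6.
Final answer: 6


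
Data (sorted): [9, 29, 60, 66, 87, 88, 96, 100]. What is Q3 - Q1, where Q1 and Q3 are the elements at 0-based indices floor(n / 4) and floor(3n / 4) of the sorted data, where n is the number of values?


The data has n = 8 elements.
Q1 index = floor(8 / 4) = floor(2) = 2; Q3 index = floor(3 * 8 / 4) = floor(6) = 6
Q1 = element at index 2 = 60
Q3 = element at index 6 = 96
IQR = 96 - 60 = 36
Final answer: 36


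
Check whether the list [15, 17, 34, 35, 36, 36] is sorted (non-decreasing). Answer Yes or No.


Check consecutive pairs:
  15 <= 17? True
  17 <= 34? True
  34 <= 35? True
  35 <= 36? True
  36 <= 36? True
Every consecutive pair is in order, so the list is non-decreasing.
Final answer: Yes


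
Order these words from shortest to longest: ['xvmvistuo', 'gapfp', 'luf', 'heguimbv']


Compute lengths:
  'xvmvistuo' has length 9
  'gapfp' has length 5
  'luf' has length 3
  'heguimbv' has length 8
Lengths in increasing order: 3 < 5 < 8 < 9
Listing the words in that order gives the answer.
Final answer: ['luf', 'gapfp', 'heguimbv', 'xvmvistuo']


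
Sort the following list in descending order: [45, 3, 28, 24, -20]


Original list: [45, 3, 28, 24, -20]
Repeatedly take the largest remaining element:
  Remaining [45, 3, 28, 24, -20] -> largest is 45
  Remaining [3, 28, 24, -20] -> largest is 28
  Remaining [3, 24, -20] -> largest is 24
  Remaining [3, -20] -> largest is 3
  Remaining [-20] -> largest is -20
Collecting the picks in order gives the descending list.
Final answer: [45, 28, 24, 3, -20]


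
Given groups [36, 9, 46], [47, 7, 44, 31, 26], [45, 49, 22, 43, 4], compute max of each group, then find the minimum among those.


Find max of each group:
  Group 1: [36, 9, 46] -> max = 46
  Group 2: [47, 7, 44, 31, 26] -> max = 47
  Group 3: [45, 49, 22, 43, 4] -> max = 49
Maxes: [46, 47, 49]
Minimum of maxes = 46
Final answer: 46


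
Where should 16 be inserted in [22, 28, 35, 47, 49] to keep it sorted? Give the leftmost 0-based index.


List is sorted: [22, 28, 35, 47, 49]
We need the leftmost position where 16 can be inserted, i.e. the first index whose element is >= 16 (or the end of the list if none is).
Binary search with low=0, high=5 (0-based indices):
  low=0, high=5, mid=2: a[2]=35 >= 16, so high = 2
  low=0, high=2, mid=1: a[1]=28 >= 16, so high = 1
  low=0, high=1, mid=0: a[0]=22 >= 16, so high = 0
Now low = high = 0, so the insertion index is 0.
Final answer: 0


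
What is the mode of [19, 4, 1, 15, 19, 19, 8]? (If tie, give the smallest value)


Count the frequency of each value:
  1 appears 1 time(s)
  4 appears 1 time(s)
  8 appears 1 time(s)
  15 appears 1 time(s)
  19 appears 3 time(s)
Maximum frequency is 3.
Only 19 reaches that frequency, so it is the mode.
Final answer: 19


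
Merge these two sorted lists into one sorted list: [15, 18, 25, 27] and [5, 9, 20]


List A: [15, 18, 25, 27]
List B: [5, 9, 20]
Repeatedly compare the front elements and take the smaller:
  15 vs 5 -> take 5
  15 vs 9 -> take 9
  15 vs 20 -> take 15
  18 vs 20 -> take 18
  25 vs 20 -> take 20
  B is exhausted; append the rest of A: [25, 27]
Final answer: [5, 9, 15, 18, 20, 25, 27]


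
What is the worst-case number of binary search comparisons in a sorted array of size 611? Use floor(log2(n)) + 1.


Binary search halves the search space each step.
Maximum comparisons = floor(log2(611)) + 1
log2(611) = 9.255
floor(log2(611)) = 9, so 9 + 1 = 10
Final answer: 10


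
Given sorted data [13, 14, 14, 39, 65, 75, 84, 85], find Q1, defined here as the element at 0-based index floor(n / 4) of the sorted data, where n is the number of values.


The list has n = 8 elements.
Q1 index = floor(8 / 4) = floor(2) = 2
Counting from index 0 in the sorted data, the element at index 2 is 14.
Final answer: 14


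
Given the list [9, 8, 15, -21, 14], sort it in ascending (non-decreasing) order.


Original list: [9, 8, 15, -21, 14]
Repeatedly take the smallest remaining element:
  Remaining [9, 8, 15, -21, 14] -> smallest is -21
  Remaining [9, 8, 15, 14] -> smallest is 8
  Remaining [9, 15, 14] -> smallest is 9
  Remaining [15, 14] -> smallest is 14
  Remaining [15] -> smallest is 15
Collecting the picks in order gives the sorted list.
Final answer: [-21, 8, 9, 14, 15]


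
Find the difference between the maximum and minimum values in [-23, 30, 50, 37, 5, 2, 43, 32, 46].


Maximum value: 50
Minimum value: -23
Range = 50 - (-23) = 73
Final answer: 73


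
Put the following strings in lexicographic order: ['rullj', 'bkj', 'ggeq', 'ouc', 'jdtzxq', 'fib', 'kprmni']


Compare strings character by character (the first differing letter decides):
  'bkj' < 'fib' since 'b' < 'f' at position 1
  'fib' < 'ggeq' since 'f' < 'g' at position 1
  'ggeq' < 'jdtzxq' since 'g' < 'j' at position 1
  'jdtzxq' < 'kprmni' since 'j' < 'k' at position 1
  'kprmni' < 'ouc' since 'k' < 'o' at position 1
  'ouc' < 'rullj' since 'o' < 'r' at position 1
Chaining these comparisons gives the alphabetical order.
Final answer: ['bkj', 'fib', 'ggeq', 'jdtzxq', 'kprmni', 'ouc', 'rullj']


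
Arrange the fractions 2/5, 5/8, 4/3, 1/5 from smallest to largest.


Convert to decimal for comparison:
  2/5 = 0.4
  5/8 = 0.625
  4/3 = 1.3333
  1/5 = 0.2
Decimals in increasing order: 0.2 < 0.4 < 0.625 < 1.3333
Writing each back as its fraction gives the sorted order.
Final answer: 1/5, 2/5, 5/8, 4/3


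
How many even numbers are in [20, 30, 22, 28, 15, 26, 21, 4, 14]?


Check each element:
  20 is even
  30 is even
  22 is even
  28 is even
  15 is odd
  26 is even
  21 is odd
  4 is even
  14 is even
Evens: [20, 30, 22, 28, 26, 4, 14]
Count of evens = 7
Final answer: 7


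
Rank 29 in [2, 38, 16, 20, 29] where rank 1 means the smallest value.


Sort ascending: [2, 16, 20, 29, 38]
Find 29 in the sorted list.
29 is at position 4 (1-indexed).
Final answer: 4


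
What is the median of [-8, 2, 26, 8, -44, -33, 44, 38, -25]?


First, sort the list: [-44, -33, -25, -8, 2, 8, 26, 38, 44]
The list has 9 elements (odd count).
The middle index is 4 (0-based), and the element there is 2.
Final answer: 2


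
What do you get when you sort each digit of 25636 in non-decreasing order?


The number 25636 has digits: 2, 5, 6, 3, 6
Sorted: 2, 3, 5, 6, 6
Joining the sorted digits gives the result.
Final answer: 23566


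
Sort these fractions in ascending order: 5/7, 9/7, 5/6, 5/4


Convert to decimal for comparison:
  5/7 = 0.7143
  9/7 = 1.2857
  5/6 = 0.8333
  5/4 = 1.25
Decimals in increasing order: 0.7143 < 0.8333 < 1.25 < 1.2857
Writing each back as its fraction gives the sorted order.
Final answer: 5/7, 5/6, 5/4, 9/7


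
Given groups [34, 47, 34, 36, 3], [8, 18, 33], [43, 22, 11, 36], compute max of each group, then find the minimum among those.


Find max of each group:
  Group 1: [34, 47, 34, 36, 3] -> max = 47
  Group 2: [8, 18, 33] -> max = 33
  Group 3: [43, 22, 11, 36] -> max = 43
Maxes: [47, 33, 43]
Minimum of maxes = 33
Final answer: 33


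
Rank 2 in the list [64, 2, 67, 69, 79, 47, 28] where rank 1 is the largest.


Sort descending: [79, 69, 67, 64, 47, 28, 2]
Find 2 in the sorted list.
2 is at position 7.
Final answer: 7


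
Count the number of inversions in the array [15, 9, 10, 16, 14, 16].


For each element, count the later elements that are smaller than it:
  15 (index 0): smaller elements after it = [9, 10, 14] -> 3
  9 (index 1): smaller elements after it = [] -> 0
  10 (index 2): smaller elements after it = [] -> 0
  16 (index 3): smaller elements after it = [14] -> 1
  14 (index 4): smaller elements after it = [] -> 0
Total inversions = 3 + 0 + 0 + 1 + 0 = 4
Final answer: 4


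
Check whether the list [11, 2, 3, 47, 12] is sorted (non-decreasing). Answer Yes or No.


Check consecutive pairs:
  11 <= 2? False
  2 <= 3? True
  3 <= 47? True
  47 <= 12? False
2 consecutive pair(s) are out of order, so the list is not sorted.
Final answer: No


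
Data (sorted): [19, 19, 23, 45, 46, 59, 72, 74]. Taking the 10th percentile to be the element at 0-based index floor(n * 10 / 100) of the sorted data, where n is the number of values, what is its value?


The dataset has n = 8 elements.
Index = floor(8 * 10 / 100) = floor(80 / 100) = floor(0.8) = 0
Counting from index 0 in the sorted data, the element at index 0 is 19.
Final answer: 19


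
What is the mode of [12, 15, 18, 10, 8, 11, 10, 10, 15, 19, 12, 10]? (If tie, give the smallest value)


Count the frequency of each value:
  8 appears 1 time(s)
  10 appears 4 time(s)
  11 appears 1 time(s)
  12 appears 2 time(s)
  15 appears 2 time(s)
  18 appears 1 time(s)
  19 appears 1 time(s)
Maximum frequency is 4.
Only 10 reaches that frequency, so it is the mode.
Final answer: 10


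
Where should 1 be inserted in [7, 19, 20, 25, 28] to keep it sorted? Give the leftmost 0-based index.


List is sorted: [7, 19, 20, 25, 28]
We need the leftmost position where 1 can be inserted, i.e. the first index whose element is >= 1 (or the end of the list if none is).
Binary search with low=0, high=5 (0-based indices):
  low=0, high=5, mid=2: a[2]=20 >= 1, so high = 2
  low=0, high=2, mid=1: a[1]=19 >= 1, so high = 1
  low=0, high=1, mid=0: a[0]=7 >= 1, so high = 0
Now low = high = 0, so the insertion index is 0.
Final answer: 0


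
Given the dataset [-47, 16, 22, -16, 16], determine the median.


First, sort the list: [-47, -16, 16, 16, 22]
The list has 5 elements (odd count).
The middle index is 2 (0-based), and the element there is 16.
Final answer: 16


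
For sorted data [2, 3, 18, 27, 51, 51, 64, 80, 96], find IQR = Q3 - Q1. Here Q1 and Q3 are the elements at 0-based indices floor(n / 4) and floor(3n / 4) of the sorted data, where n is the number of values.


The data has n = 9 elements.
Q1 index = floor(9 / 4) = floor(2.25) = 2; Q3 index = floor(3 * 9 / 4) = floor(6.75) = 6
Q1 = element at index 2 = 18
Q3 = element at index 6 = 64
IQR = 64 - 18 = 46
Final answer: 46


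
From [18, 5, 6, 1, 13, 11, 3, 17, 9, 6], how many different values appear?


List all unique values:
Distinct values: [1, 3, 5, 6, 9, 11, 13, 17, 18]
Count = 9
Final answer: 9


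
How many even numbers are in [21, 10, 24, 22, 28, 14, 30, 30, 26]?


Check each element:
  21 is odd
  10 is even
  24 is even
  22 is even
  28 is even
  14 is even
  30 is even
  30 is even
  26 is even
Evens: [10, 24, 22, 28, 14, 30, 30, 26]
Count of evens = 8
Final answer: 8


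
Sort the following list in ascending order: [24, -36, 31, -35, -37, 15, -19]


Original list: [24, -36, 31, -35, -37, 15, -19]
Repeatedly take the smallest remaining element:
  Remaining [24, -36, 31, -35, -37, 15, -19] -> smallest is -37
  Remaining [24, -36, 31, -35, 15, -19] -> smallest is -36
  Remaining [24, 31, -35, 15, -19] -> smallest is -35
  Remaining [24, 31, 15, -19] -> smallest is -19
  Remaining [24, 31, 15] -> smallest is 15
  Remaining [24, 31] -> smallest is 24
  Remaining [31] -> smallest is 31
Collecting the picks in order gives the sorted list.
Final answer: [-37, -36, -35, -19, 15, 24, 31]


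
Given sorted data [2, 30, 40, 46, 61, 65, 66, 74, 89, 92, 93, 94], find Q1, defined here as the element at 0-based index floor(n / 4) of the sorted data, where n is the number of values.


The list has n = 12 elements.
Q1 index = floor(12 / 4) = floor(3) = 3
Counting from index 0 in the sorted data, the element at index 3 is 46.
Final answer: 46


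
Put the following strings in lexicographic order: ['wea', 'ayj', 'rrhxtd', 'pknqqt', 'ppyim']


Compare strings character by character (the first differing letter decides):
  'ayj' < 'pknqqt' since 'a' < 'p' at position 1
  'pknqqt' < 'ppyim' since 'k' < 'p' at position 2
  'ppyim' < 'rrhxtd' since 'p' < 'r' at position 1
  'rrhxtd' < 'wea' since 'r' < 'w' at position 1
Chaining these comparisons gives the alphabetical order.
Final answer: ['ayj', 'pknqqt', 'ppyim', 'rrhxtd', 'wea']


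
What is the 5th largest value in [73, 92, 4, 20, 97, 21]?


Sort descending: [97, 92, 73, 21, 20, 4]
The 5th element (1-indexed) is at index 4.
Value = 20
Final answer: 20


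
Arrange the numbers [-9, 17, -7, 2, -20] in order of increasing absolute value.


Compute absolute values:
  |-9| = 9
  |17| = 17
  |-7| = 7
  |2| = 2
  |-20| = 20
Absolute values in increasing order: 2 < 7 < 9 < 17 < 20
Listing the original numbers in that order gives the answer.
Final answer: [2, -7, -9, 17, -20]


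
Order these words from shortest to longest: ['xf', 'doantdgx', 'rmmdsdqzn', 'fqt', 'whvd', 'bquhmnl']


Compute lengths:
  'xf' has length 2
  'doantdgx' has length 8
  'rmmdsdqzn' has length 9
  'fqt' has length 3
  'whvd' has length 4
  'bquhmnl' has length 7
Lengths in increasing order: 2 < 3 < 4 < 7 < 8 < 9
Listing the words in that order gives the answer.
Final answer: ['xf', 'fqt', 'whvd', 'bquhmnl', 'doantdgx', 'rmmdsdqzn']


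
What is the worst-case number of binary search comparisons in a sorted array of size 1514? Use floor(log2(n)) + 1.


Binary search halves the search space each step.
Maximum comparisons = floor(log2(1514)) + 1
log2(1514) = 10.5641
floor(log2(1514)) = 10, so 10 + 1 = 11
Final answer: 11


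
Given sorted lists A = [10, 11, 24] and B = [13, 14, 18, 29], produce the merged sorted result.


List A: [10, 11, 24]
List B: [13, 14, 18, 29]
Repeatedly compare the front elements and take the smaller:
  10 vs 13 -> take 10
  11 vs 13 -> take 11
  24 vs 13 -> take 13
  24 vs 14 -> take 14
  24 vs 18 -> take 18
  24 vs 29 -> take 24
  A is exhausted; append the rest of B: [29]
Final answer: [10, 11, 13, 14, 18, 24, 29]


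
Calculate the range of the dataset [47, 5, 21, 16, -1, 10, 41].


Maximum value: 47
Minimum value: -1
Range = 47 - (-1) = 48
Final answer: 48


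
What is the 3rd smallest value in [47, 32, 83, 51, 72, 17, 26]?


Sort ascending: [17, 26, 32, 47, 51, 72, 83]
The 3rd element (1-indexed) is at index 2.
Value = 32
Final answer: 32


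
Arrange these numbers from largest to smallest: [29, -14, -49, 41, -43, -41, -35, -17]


Original list: [29, -14, -49, 41, -43, -41, -35, -17]
Repeatedly take the largest remaining element:
  Remaining [29, -14, -49, 41, -43, -41, -35, -17] -> largest is 41
  Remaining [29, -14, -49, -43, -41, -35, -17] -> largest is 29
  Remaining [-14, -49, -43, -41, -35, -17] -> largest is -14
  Remaining [-49, -43, -41, -35, -17] -> largest is -17
  Remaining [-49, -43, -41, -35] -> largest is -35
  Remaining [-49, -43, -41] -> largest is -41
  Remaining [-49, -43] -> largest is -43
  Remaining [-49] -> largest is -49
Collecting the picks in order gives the descending list.
Final answer: [41, 29, -14, -17, -35, -41, -43, -49]


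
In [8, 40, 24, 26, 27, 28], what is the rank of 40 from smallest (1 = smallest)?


Sort ascending: [8, 24, 26, 27, 28, 40]
Find 40 in the sorted list.
40 is at position 6 (1-indexed).
Final answer: 6


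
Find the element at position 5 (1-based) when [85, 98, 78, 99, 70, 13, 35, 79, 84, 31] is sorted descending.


Sort descending: [99, 98, 85, 84, 79, 78, 70, 35, 31, 13]
The 5th element (1-indexed) is at index 4.
Value = 79
Final answer: 79


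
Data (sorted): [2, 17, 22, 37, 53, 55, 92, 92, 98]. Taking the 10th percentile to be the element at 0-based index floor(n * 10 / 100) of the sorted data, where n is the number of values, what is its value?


The dataset has n = 9 elements.
Index = floor(9 * 10 / 100) = floor(90 / 100) = floor(0.9) = 0
Counting from index 0 in the sorted data, the element at index 0 is 2.
Final answer: 2


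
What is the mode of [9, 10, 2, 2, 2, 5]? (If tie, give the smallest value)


Count the frequency of each value:
  2 appears 3 time(s)
  5 appears 1 time(s)
  9 appears 1 time(s)
  10 appears 1 time(s)
Maximum frequency is 3.
Only 2 reaches that frequency, so it is the mode.
Final answer: 2


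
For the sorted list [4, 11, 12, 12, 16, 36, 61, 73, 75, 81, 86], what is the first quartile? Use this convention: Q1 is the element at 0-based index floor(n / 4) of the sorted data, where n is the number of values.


The list has n = 11 elements.
Q1 index = floor(11 / 4) = floor(2.75) = 2
Counting from index 0 in the sorted data, the element at index 2 is 12.
Final answer: 12


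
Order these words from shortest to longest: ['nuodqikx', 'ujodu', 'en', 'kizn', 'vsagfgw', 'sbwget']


Compute lengths:
  'nuodqikx' has length 8
  'ujodu' has length 5
  'en' has length 2
  'kizn' has length 4
  'vsagfgw' has length 7
  'sbwget' has length 6
Lengths in increasing order: 2 < 4 < 5 < 6 < 7 < 8
Listing the words in that order gives the answer.
Final answer: ['en', 'kizn', 'ujodu', 'sbwget', 'vsagfgw', 'nuodqikx']


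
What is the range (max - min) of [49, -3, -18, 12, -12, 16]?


Maximum value: 49
Minimum value: -18
Range = 49 - (-18) = 67
Final answer: 67


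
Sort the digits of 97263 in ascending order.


The number 97263 has digits: 9, 7, 2, 6, 3
Sorted: 2, 3, 6, 7, 9
Joining the sorted digits gives the result.
Final answer: 23679


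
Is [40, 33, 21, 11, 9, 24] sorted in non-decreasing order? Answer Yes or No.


Check consecutive pairs:
  40 <= 33? False
  33 <= 21? False
  21 <= 11? False
  11 <= 9? False
  9 <= 24? True
4 consecutive pair(s) are out of order, so the list is not sorted.
Final answer: No


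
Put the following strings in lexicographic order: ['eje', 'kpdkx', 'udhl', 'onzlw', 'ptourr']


Compare strings character by character (the first differing letter decides):
  'eje' < 'kpdkx' since 'e' < 'k' at position 1
  'kpdkx' < 'onzlw' since 'k' < 'o' at position 1
  'onzlw' < 'ptourr' since 'o' < 'p' at position 1
  'ptourr' < 'udhl' since 'p' < 'u' at position 1
Chaining these comparisons gives the alphabetical order.
Final answer: ['eje', 'kpdkx', 'onzlw', 'ptourr', 'udhl']


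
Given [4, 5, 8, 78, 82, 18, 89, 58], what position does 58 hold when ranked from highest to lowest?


Sort descending: [89, 82, 78, 58, 18, 8, 5, 4]
Find 58 in the sorted list.
58 is at position 4.
Final answer: 4


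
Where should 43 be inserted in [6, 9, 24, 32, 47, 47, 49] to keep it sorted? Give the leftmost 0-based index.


List is sorted: [6, 9, 24, 32, 47, 47, 49]
We need the leftmost position where 43 can be inserted, i.e. the first index whose element is >= 43 (or the end of the list if none is).
Binary search with low=0, high=7 (0-based indices):
  low=0, high=7, mid=3: a[3]=32 < 43, so low = 4
  low=4, high=7, mid=5: a[5]=47 >= 43, so high = 5
  low=4, high=5, mid=4: a[4]=47 >= 43, so high = 4
Now low = high = 4, so the insertion index is 4.
Final answer: 4


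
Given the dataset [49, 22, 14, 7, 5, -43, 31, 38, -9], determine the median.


First, sort the list: [-43, -9, 5, 7, 14, 22, 31, 38, 49]
The list has 9 elements (odd count).
The middle index is 4 (0-based), and the element there is 14.
Final answer: 14


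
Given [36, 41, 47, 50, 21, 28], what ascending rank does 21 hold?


Sort ascending: [21, 28, 36, 41, 47, 50]
Find 21 in the sorted list.
21 is at position 1 (1-indexed).
Final answer: 1


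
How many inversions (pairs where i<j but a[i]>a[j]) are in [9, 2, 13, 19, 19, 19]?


For each element, count the later elements that are smaller than it:
  9 (index 0): smaller elements after it = [2] -> 1
  2 (index 1): smaller elements after it = [] -> 0
  13 (index 2): smaller elements after it = [] -> 0
  19 (index 3): smaller elements after it = [] -> 0
  19 (index 4): smaller elements after it = [] -> 0
Total inversions = 1 + 0 + 0 + 0 + 0 = 1
Final answer: 1


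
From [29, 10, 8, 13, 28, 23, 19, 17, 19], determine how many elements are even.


Check each element:
  29 is odd
  10 is even
  8 is even
  13 is odd
  28 is even
  23 is odd
  19 is odd
  17 is odd
  19 is odd
Evens: [10, 8, 28]
Count of evens = 3
Final answer: 3


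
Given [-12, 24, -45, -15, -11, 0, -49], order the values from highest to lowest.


Original list: [-12, 24, -45, -15, -11, 0, -49]
Repeatedly take the largest remaining element:
  Remaining [-12, 24, -45, -15, -11, 0, -49] -> largest is 24
  Remaining [-12, -45, -15, -11, 0, -49] -> largest is 0
  Remaining [-12, -45, -15, -11, -49] -> largest is -11
  Remaining [-12, -45, -15, -49] -> largest is -12
  Remaining [-45, -15, -49] -> largest is -15
  Remaining [-45, -49] -> largest is -45
  Remaining [-49] -> largest is -49
Collecting the picks in order gives the descending list.
Final answer: [24, 0, -11, -12, -15, -45, -49]


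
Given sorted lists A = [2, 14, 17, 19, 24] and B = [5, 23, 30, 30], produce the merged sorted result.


List A: [2, 14, 17, 19, 24]
List B: [5, 23, 30, 30]
Repeatedly compare the front elements and take the smaller:
  2 vs 5 -> take 2
  14 vs 5 -> take 5
  14 vs 23 -> take 14
  17 vs 23 -> take 17
  19 vs 23 -> take 19
  24 vs 23 -> take 23
  24 vs 30 -> take 24
  A is exhausted; append the rest of B: [30, 30]
Final answer: [2, 5, 14, 17, 19, 23, 24, 30, 30]


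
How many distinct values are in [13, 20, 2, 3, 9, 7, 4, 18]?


List all unique values:
Distinct values: [2, 3, 4, 7, 9, 13, 18, 20]
Count = 8
Final answer: 8


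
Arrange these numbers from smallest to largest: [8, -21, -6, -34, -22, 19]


Original list: [8, -21, -6, -34, -22, 19]
Repeatedly take the smallest remaining element:
  Remaining [8, -21, -6, -34, -22, 19] -> smallest is -34
  Remaining [8, -21, -6, -22, 19] -> smallest is -22
  Remaining [8, -21, -6, 19] -> smallest is -21
  Remaining [8, -6, 19] -> smallest is -6
  Remaining [8, 19] -> smallest is 8
  Remaining [19] -> smallest is 19
Collecting the picks in order gives the sorted list.
Final answer: [-34, -22, -21, -6, 8, 19]


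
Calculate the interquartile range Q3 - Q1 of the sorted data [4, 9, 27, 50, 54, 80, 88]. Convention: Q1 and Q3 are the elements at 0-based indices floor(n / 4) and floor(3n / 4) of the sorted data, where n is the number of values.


The data has n = 7 elements.
Q1 index = floor(7 / 4) = floor(1.75) = 1; Q3 index = floor(3 * 7 / 4) = floor(5.25) = 5
Q1 = element at index 1 = 9
Q3 = element at index 5 = 80
IQR = 80 - 9 = 71
Final answer: 71


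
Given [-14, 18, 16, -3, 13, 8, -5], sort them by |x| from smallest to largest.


Compute absolute values:
  |-14| = 14
  |18| = 18
  |16| = 16
  |-3| = 3
  |13| = 13
  |8| = 8
  |-5| = 5
Absolute values in increasing order: 3 < 5 < 8 < 13 < 14 < 16 < 18
Listing the original numbers in that order gives the answer.
Final answer: [-3, -5, 8, 13, -14, 16, 18]


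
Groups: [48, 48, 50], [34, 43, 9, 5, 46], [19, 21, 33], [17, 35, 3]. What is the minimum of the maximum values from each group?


Find max of each group:
  Group 1: [48, 48, 50] -> max = 50
  Group 2: [34, 43, 9, 5, 46] -> max = 46
  Group 3: [19, 21, 33] -> max = 33
  Group 4: [17, 35, 3] -> max = 35
Maxes: [50, 46, 33, 35]
Minimum of maxes = 33
Final answer: 33


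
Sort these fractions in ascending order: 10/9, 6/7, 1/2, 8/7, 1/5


Convert to decimal for comparison:
  10/9 = 1.1111
  6/7 = 0.8571
  1/2 = 0.5
  8/7 = 1.1429
  1/5 = 0.2
Decimals in increasing order: 0.2 < 0.5 < 0.8571 < 1.1111 < 1.1429
Writing each back as its fraction gives the sorted order.
Final answer: 1/5, 1/2, 6/7, 10/9, 8/7


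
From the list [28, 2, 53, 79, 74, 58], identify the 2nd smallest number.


Sort ascending: [2, 28, 53, 58, 74, 79]
The 2nd element (1-indexed) is at index 1.
Value = 28
Final answer: 28


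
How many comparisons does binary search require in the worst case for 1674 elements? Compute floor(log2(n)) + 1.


Binary search halves the search space each step.
Maximum comparisons = floor(log2(1674)) + 1
log2(1674) = 10.7091
floor(log2(1674)) = 10, so 10 + 1 = 11
Final answer: 11


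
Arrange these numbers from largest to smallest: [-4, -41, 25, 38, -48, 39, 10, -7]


Original list: [-4, -41, 25, 38, -48, 39, 10, -7]
Repeatedly take the largest remaining element:
  Remaining [-4, -41, 25, 38, -48, 39, 10, -7] -> largest is 39
  Remaining [-4, -41, 25, 38, -48, 10, -7] -> largest is 38
  Remaining [-4, -41, 25, -48, 10, -7] -> largest is 25
  Remaining [-4, -41, -48, 10, -7] -> largest is 10
  Remaining [-4, -41, -48, -7] -> largest is -4
  Remaining [-41, -48, -7] -> largest is -7
  Remaining [-41, -48] -> largest is -41
  Remaining [-48] -> largest is -48
Collecting the picks in order gives the descending list.
Final answer: [39, 38, 25, 10, -4, -7, -41, -48]
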